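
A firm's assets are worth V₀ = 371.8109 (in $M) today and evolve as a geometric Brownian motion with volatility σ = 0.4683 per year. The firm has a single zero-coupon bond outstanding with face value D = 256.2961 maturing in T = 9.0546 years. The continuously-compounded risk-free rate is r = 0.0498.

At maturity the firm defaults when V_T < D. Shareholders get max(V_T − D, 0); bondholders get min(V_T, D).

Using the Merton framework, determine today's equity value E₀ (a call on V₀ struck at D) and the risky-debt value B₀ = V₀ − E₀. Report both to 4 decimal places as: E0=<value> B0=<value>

E0=261.2854 B0=110.5255

With assets at 371.8109 and a single debt payment of 256.2961 at 9.0546 years:
d₁ = [ln(V₀/D) + (r + σ²/2)T] / (σ√T)
   = [ln(371.8109/256.2961) + (0.0498 + 0.5·0.4683²)·9.0546] / (0.4683·√9.0546)
   = [0.372052 + 1.443778] / 1.409155 = 1.288595
d₂ = d₁ − σ√T = 1.288595 − 1.409155 = -0.120560
N(d₁) = 0.901231,  N(d₂) = 0.452020,  e^(−rT) = 0.637042
E₀ = V₀·N(d₁) − D·e^(−rT)·N(d₂)
   = 371.8109·0.901231 − 256.2961·0.637042·0.452020 = 261.285405
B₀ = V₀ − E₀ = 371.8109 − 261.285405 = 110.525495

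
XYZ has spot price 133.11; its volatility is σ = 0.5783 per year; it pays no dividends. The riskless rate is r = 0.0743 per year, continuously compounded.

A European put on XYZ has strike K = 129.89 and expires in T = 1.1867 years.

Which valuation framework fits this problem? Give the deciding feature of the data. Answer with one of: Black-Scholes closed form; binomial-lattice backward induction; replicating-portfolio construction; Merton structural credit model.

Key observation: everything needed for the exact continuous-time valuation of the European put on XYZ (strike 129.89) is given, and no feature rules the closed form out.

framework: Black-Scholes closed form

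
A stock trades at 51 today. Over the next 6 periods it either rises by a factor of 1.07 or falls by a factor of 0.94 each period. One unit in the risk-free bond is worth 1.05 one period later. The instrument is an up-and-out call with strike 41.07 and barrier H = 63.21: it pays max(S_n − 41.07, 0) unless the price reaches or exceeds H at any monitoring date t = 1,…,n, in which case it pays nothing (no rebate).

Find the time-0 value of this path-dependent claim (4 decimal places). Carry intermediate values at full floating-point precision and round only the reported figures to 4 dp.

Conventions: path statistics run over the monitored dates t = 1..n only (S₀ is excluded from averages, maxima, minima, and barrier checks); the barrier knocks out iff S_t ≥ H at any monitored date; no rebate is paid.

Under the martingale measure an up-move has probability p* = 0.8462; value the claim as the probability-weighted average of per-path payoffs, discounted 6 periods at R = 1.05.
Enumerate all 2^6 = 64 price paths (U = up ×1.07, D = down ×0.94); each path with k up-moves has probability p*^k·(1−p*)^(6−k).
DDDDDD: M=47.9400, payoff=0.0000, prob=0.000013
UDDDDD: M=54.5700, payoff=0.0000, prob=0.000073
DUDDDD: M=51.2958, payoff=0.0000, prob=0.000073
UUDDDD: M=58.3899, payoff=4.5179, prob=0.000401
DDUDDD: M=48.2181, payoff=0.0000, prob=0.000073
UDUDDD: M=54.8865, payoff=4.5179, prob=0.000401
DUUDDD: M=54.8865, payoff=4.5179, prob=0.000401
UUUDDD: M=62.4772, payoff=10.8226, prob=0.002206
DDDUDD: M=47.9400, payoff=0.0000, prob=0.000073
UDDUDD: M=54.5700, payoff=4.5179, prob=0.000401
DUDUDD: M=51.5933, payoff=4.5179, prob=0.000401
UUDUDD: M=58.7286, payoff=10.8226, prob=0.002206
DDUUDD: M=51.5933, payoff=4.5179, prob=0.000401
UDUUDD: M=58.7286, payoff=10.8226, prob=0.002206
DUUUDD: M=58.7286, payoff=10.8226, prob=0.002206
UUUUDD: M=66.8506, payoff=0.0000, prob=0.012133
DDDDUD: M=47.9400, payoff=0.0000, prob=0.000073
UDDDUD: M=54.5700, payoff=4.5179, prob=0.000401
DUDDUD: M=51.2958, payoff=4.5179, prob=0.000401
UUDDUD: M=58.3899, payoff=10.8226, prob=0.002206
DDUDUD: M=48.4977, payoff=4.5179, prob=0.000401
UDUDUD: M=55.2048, payoff=10.8226, prob=0.002206
DUUDUD: M=55.2048, payoff=10.8226, prob=0.002206
UUUDUD: M=62.8396, payoff=17.9992, prob=0.012133
DDDUUD: M=48.4977, payoff=4.5179, prob=0.000401
UDDUUD: M=55.2048, payoff=10.8226, prob=0.002206
DUDUUD: M=55.2048, payoff=10.8226, prob=0.002206
UUDUUD: M=62.8396, payoff=17.9992, prob=0.012133
DDUUUD: M=55.2048, payoff=10.8226, prob=0.002206
UDUUUD: M=62.8396, payoff=17.9992, prob=0.012133
DUUUUD: M=62.8396, payoff=17.9992, prob=0.012133
UUUUUD: M=71.5301, payoff=0.0000, prob=0.066732
DDDDDU: M=47.9400, payoff=0.0000, prob=0.000073
UDDDDU: M=54.5700, payoff=4.5179, prob=0.000401
DUDDDU: M=51.2958, payoff=4.5179, prob=0.000401
UUDDDU: M=58.3899, payoff=10.8226, prob=0.002206
DDUDDU: M=48.2181, payoff=4.5179, prob=0.000401
UDUDDU: M=54.8865, payoff=10.8226, prob=0.002206
DUUDDU: M=54.8865, payoff=10.8226, prob=0.002206
UUUDDU: M=62.4772, payoff=17.9992, prob=0.012133
DDDUDU: M=47.9400, payoff=4.5179, prob=0.000401
UDDUDU: M=54.5700, payoff=10.8226, prob=0.002206
DUDUDU: M=51.8926, payoff=10.8226, prob=0.002206
UUDUDU: M=59.0692, payoff=17.9992, prob=0.012133
DDUUDU: M=51.8926, payoff=10.8226, prob=0.002206
UDUUDU: M=59.0692, payoff=17.9992, prob=0.012133
DUUUDU: M=59.0692, payoff=17.9992, prob=0.012133
UUUUDU: M=67.2383, payoff=0.0000, prob=0.066732
DDDDUU: M=47.9400, payoff=4.5179, prob=0.000401
UDDDUU: M=54.5700, payoff=10.8226, prob=0.002206
DUDDUU: M=51.8926, payoff=10.8226, prob=0.002206
UUDDUU: M=59.0692, payoff=17.9992, prob=0.012133
DDUDUU: M=51.8926, payoff=10.8226, prob=0.002206
UDUDUU: M=59.0692, payoff=17.9992, prob=0.012133
DUUDUU: M=59.0692, payoff=17.9992, prob=0.012133
UUUDUU: M=67.2383, payoff=0.0000, prob=0.066732
DDDUUU: M=51.8926, payoff=10.8226, prob=0.002206
UDDUUU: M=59.0692, payoff=17.9992, prob=0.012133
DUDUUU: M=59.0692, payoff=17.9992, prob=0.012133
UUDUUU: M=67.2383, payoff=0.0000, prob=0.066732
DDUUUU: M=59.0692, payoff=17.9992, prob=0.012133
UDUUUU: M=67.2383, payoff=0.0000, prob=0.066732
DUUUUU: M=67.2383, payoff=0.0000, prob=0.066732
UUUUUU: M=76.5372, payoff=0.0000, prob=0.367025
Price = Σ prob·payoff / R^6 = 3.562070 / 1.340096 = 2.6581

price = 2.6581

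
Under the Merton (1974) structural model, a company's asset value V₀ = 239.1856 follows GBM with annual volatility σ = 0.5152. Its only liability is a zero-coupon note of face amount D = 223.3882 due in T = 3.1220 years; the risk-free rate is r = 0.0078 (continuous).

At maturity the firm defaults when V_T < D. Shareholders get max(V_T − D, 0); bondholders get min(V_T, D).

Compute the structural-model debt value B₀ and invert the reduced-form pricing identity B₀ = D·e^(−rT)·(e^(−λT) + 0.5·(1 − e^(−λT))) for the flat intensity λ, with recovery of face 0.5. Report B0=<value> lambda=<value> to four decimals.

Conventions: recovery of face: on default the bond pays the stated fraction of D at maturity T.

Apply the equity-as-call identities (strike 223.3882, horizon 3.1220 years):
d₁ = [ln(V₀/D) + (r + σ²/2)T] / (σ√T)
   = [ln(239.1856/223.3882) + (0.0078 + 0.5·0.5152²)·3.1220] / (0.5152·√3.1220)
   = [0.068329 + 0.438689] / 0.910316 = 0.556969
d₂ = d₁ − σ√T = 0.556969 − 0.910316 = -0.353347
N(d₁) = 0.711226,  N(d₂) = 0.361914,  e^(−rT) = 0.975943
E₀ = V₀·N(d₁) − D·e^(−rT)·N(d₂)
   = 239.1856·0.711226 − 223.3882·0.975943·0.361914 = 91.212599
B₀ = V₀ − E₀ = 239.1856 − 91.212599 = 147.973001
e^(−λT) = (B₀·e^(rT)/D − 0.5)/(1 − 0.5) = (147.9730·1.024651/223.3882 − 0.5)/0.5 = 0.35746303
λ = −ln(0.35746303)/3.1220 = 0.329508

B0=147.9730 lambda=0.3295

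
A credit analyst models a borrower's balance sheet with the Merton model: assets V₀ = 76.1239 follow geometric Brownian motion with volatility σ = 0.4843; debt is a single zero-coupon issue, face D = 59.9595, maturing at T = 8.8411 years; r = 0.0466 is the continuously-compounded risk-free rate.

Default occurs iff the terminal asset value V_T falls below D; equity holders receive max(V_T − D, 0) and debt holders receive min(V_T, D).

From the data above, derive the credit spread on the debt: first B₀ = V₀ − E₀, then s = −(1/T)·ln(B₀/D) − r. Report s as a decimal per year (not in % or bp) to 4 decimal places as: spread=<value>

spread=0.0531

With assets at 76.1239 and a single debt payment of 59.9595 at 8.8411 years:
d₁ = [ln(V₀/D) + (r + σ²/2)T] / (σ√T)
   = [ln(76.1239/59.9595) + (0.0466 + 0.5·0.4843²)·8.8411] / (0.4843·√8.8411)
   = [0.238693 + 1.448820] / 1.440017 = 1.171870
d₂ = d₁ − σ√T = 1.171870 − 1.440017 = -0.268147
N(d₁) = 0.879375,  N(d₂) = 0.394293,  e^(−rT) = 0.662327
E₀ = V₀·N(d₁) − D·e^(−rT)·N(d₂)
   = 76.1239·0.879375 − 59.9595·0.662327·0.394293 = 51.282992
B₀ = V₀ − E₀ = 76.1239 − 51.282992 = 24.840908
spread = −(1/T)·ln(B₀/D) − r = −(1/8.8411)·ln(24.840908/59.9595) − 0.0466 = 0.05306832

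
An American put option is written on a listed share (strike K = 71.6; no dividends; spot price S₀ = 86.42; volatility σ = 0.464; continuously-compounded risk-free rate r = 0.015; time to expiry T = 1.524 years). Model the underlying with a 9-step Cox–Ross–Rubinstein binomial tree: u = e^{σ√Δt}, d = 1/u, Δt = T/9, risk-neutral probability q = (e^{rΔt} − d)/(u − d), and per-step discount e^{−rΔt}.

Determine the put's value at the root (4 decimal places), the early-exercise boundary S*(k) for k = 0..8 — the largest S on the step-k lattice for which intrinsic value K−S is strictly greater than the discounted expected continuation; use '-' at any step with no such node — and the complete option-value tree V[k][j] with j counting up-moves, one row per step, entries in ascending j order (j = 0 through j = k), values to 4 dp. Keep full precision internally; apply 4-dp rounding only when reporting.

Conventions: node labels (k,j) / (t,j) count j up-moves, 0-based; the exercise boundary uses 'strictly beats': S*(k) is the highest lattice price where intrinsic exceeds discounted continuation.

Δt=0.16933  u=1.21038  d=0.82618  q=0.45903  discount=0.99746
step 9 (expiry): payoffs max(K−S,0) = 56.1008 48.8932 38.3340 22.8644 0.2011 0.0000 0.0000 0.0000 0.0000 0.0000
step 8: (k=8,j=0): S=18.7600, K−S=52.8400, hold=52.6584 ⇒ V=52.8400 exercise | (k=8,j=1): S=27.4839, K−S=44.1161, hold=43.9345 ⇒ V=44.1161 exercise | (k=8,j=2): S=40.2646, K−S=31.3354, hold=31.1538 ⇒ V=31.3354 exercise | (k=8,j=3): S=58.9887, K−S=12.6113, hold=12.4297 ⇒ V=12.6113 exercise | (k=8,j=4): S=86.4200, K−S=0.0000, hold=0.1085 ⇒ V=0.1085 continue | (k=8,j=5): S=126.6076, K−S=0.0000, hold=0.0000 ⇒ V=0.0000 continue | (k=8,j=6): S=185.4834, K−S=0.0000, hold=0.0000 ⇒ V=0.0000 continue | (k=8,j=7): S=271.7381, K−S=0.0000, hold=0.0000 ⇒ V=0.0000 continue | (k=8,j=8): S=398.1035, K−S=0.0000, hold=0.0000 ⇒ V=0.0000 continue  boundary S*=58.9887
step 7: (k=7,j=0): S=22.7068, K−S=48.8932, hold=48.7116 ⇒ V=48.8932 exercise | (k=7,j=1): S=33.2660, K−S=38.3340, hold=38.1524 ⇒ V=38.3340 exercise | (k=7,j=2): S=48.7356, K−S=22.8644, hold=22.6828 ⇒ V=22.8644 exercise | (k=7,j=3): S=71.3989, K−S=0.2011, hold=6.8547 ⇒ V=6.8547 continue | (k=7,j=4): S=104.6013, K−S=0.0000, hold=0.0586 ⇒ V=0.0586 continue | (k=7,j=5): S=153.2436, K−S=0.0000, hold=0.0000 ⇒ V=0.0000 continue | (k=7,j=6): S=224.5059, K−S=0.0000, hold=0.0000 ⇒ V=0.0000 continue | (k=7,j=7): S=328.9071, K−S=0.0000, hold=0.0000 ⇒ V=0.0000 continue  boundary S*=48.7356
step 6: (k=6,j=0): S=27.4839, K−S=44.1161, hold=43.9345 ⇒ V=44.1161 exercise | (k=6,j=1): S=40.2646, K−S=31.3354, hold=31.1538 ⇒ V=31.3354 exercise | (k=6,j=2): S=58.9887, K−S=12.6113, hold=15.4761 ⇒ V=15.4761 continue | (k=6,j=3): S=86.4200, K−S=0.0000, hold=3.7256 ⇒ V=3.7256 continue | (k=6,j=4): S=126.6076, K−S=0.0000, hold=0.0316 ⇒ V=0.0316 continue | (k=6,j=5): S=185.4834, K−S=0.0000, hold=0.0000 ⇒ V=0.0000 continue | (k=6,j=6): S=271.7381, K−S=0.0000, hold=0.0000 ⇒ V=0.0000 continue  boundary S*=40.2646
step 5: (k=5,j=0): S=33.2660, K−S=38.3340, hold=38.1524 ⇒ V=38.3340 exercise | (k=5,j=1): S=48.7356, K−S=22.8644, hold=23.9945 ⇒ V=23.9945 continue | (k=5,j=2): S=71.3989, K−S=0.2011, hold=10.0567 ⇒ V=10.0567 continue | (k=5,j=3): S=104.6013, K−S=0.0000, hold=2.0248 ⇒ V=2.0248 continue | (k=5,j=4): S=153.2436, K−S=0.0000, hold=0.0170 ⇒ V=0.0170 continue | (k=5,j=5): S=224.5059, K−S=0.0000, hold=0.0000 ⇒ V=0.0000 continue  boundary S*=33.2660
step 4: (k=4,j=0): S=40.2646, K−S=31.3354, hold=31.6712 ⇒ V=31.6712 continue | (k=4,j=1): S=58.9887, K−S=12.6113, hold=17.5520 ⇒ V=17.5520 continue | (k=4,j=2): S=86.4200, K−S=0.0000, hold=6.3537 ⇒ V=6.3537 continue | (k=4,j=3): S=126.6076, K−S=0.0000, hold=1.1004 ⇒ V=1.1004 continue | (k=4,j=4): S=185.4834, K−S=0.0000, hold=0.0092 ⇒ V=0.0092 continue  boundary S*=-
step 3: (k=3,j=0): S=48.7356, K−S=22.8644, hold=25.1262 ⇒ V=25.1262 continue | (k=3,j=1): S=71.3989, K−S=0.2011, hold=12.3801 ⇒ V=12.3801 continue | (k=3,j=2): S=104.6013, K−S=0.0000, hold=3.9322 ⇒ V=3.9322 continue | (k=3,j=3): S=153.2436, K−S=0.0000, hold=0.5980 ⇒ V=0.5980 continue  boundary S*=-
step 2: (k=2,j=0): S=58.9887, K−S=12.6113, hold=19.2265 ⇒ V=19.2265 continue | (k=2,j=1): S=86.4200, K−S=0.0000, hold=8.4807 ⇒ V=8.4807 continue | (k=2,j=2): S=126.6076, K−S=0.0000, hold=2.3956 ⇒ V=2.3956 continue  boundary S*=-
step 1: (k=1,j=0): S=71.3989, K−S=0.2011, hold=14.2576 ⇒ V=14.2576 continue | (k=1,j=1): S=104.6013, K−S=0.0000, hold=5.6731 ⇒ V=5.6731 continue  boundary S*=-
step 0: (k=0,j=0): S=86.4200, K−S=0.0000, hold=10.2909 ⇒ V=10.2909 continue  boundary S*=-

price = 10.2909
boundary = - - - - - 33.2660 40.2646 48.7356 58.9887
tree:
10.2909
14.2576 5.6731
19.2265 8.4807 2.3956
25.1262 12.3801 3.9322 0.5980
31.6712 17.5520 6.3537 1.1004 0.0092
38.3340 23.9945 10.0567 2.0248 0.0170 0.0000
44.1161 31.3354 15.4761 3.7256 0.0316 0.0000 0.0000
48.8932 38.3340 22.8644 6.8547 0.0586 0.0000 0.0000 0.0000
52.8400 44.1161 31.3354 12.6113 0.1085 0.0000 0.0000 0.0000 0.0000
56.1008 48.8932 38.3340 22.8644 0.2011 0.0000 0.0000 0.0000 0.0000 0.0000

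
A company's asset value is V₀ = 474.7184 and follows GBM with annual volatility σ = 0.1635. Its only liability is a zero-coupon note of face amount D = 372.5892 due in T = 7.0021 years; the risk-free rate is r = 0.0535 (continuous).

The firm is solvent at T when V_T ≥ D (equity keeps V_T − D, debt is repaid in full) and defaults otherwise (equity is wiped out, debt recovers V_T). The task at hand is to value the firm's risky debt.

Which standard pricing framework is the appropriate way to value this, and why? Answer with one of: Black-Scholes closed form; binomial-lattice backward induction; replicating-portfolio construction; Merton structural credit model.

Key observation: the asked-for credit quantity lives on the firm's capital structure — asset value, asset volatility, debt face 372.5892 — which is the structural model's domain.

framework: Merton structural credit model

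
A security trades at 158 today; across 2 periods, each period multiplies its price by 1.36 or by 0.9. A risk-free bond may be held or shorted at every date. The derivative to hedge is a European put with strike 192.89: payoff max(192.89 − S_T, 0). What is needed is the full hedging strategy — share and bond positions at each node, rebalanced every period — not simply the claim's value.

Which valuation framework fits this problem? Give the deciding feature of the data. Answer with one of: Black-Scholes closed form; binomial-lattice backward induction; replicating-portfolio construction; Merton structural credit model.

framework: replicating-portfolio construction

Key observation: the mandate to exhibit the hedge at every date and state singles out the replicating-portfolio construction on the 2-period tree with factors 1.36 and 0.9 from 158.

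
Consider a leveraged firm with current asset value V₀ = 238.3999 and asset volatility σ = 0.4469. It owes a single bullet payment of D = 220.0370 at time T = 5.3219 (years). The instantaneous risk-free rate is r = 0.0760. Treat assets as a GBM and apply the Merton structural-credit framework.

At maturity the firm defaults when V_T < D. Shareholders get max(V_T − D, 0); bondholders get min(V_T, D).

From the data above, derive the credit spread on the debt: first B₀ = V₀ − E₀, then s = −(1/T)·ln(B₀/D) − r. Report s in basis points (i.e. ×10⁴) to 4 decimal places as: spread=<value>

spread=552.6480

Apply the equity-as-call identities (strike 220.0370, horizon 5.3219 years):
d₁ = [ln(V₀/D) + (r + σ²/2)T] / (σ√T)
   = [ln(238.3999/220.0370) + (0.0760 + 0.5·0.4469²)·5.3219] / (0.4469·√5.3219)
   = [0.080154 + 0.935908] / 1.030964 = 0.985545
d₂ = d₁ − σ√T = 0.985545 − 1.030964 = -0.045419
N(d₁) = 0.837822,  N(d₂) = 0.481887,  e^(−rT) = 0.667334
E₀ = V₀·N(d₁) − D·e^(−rT)·N(d₂)
   = 238.3999·0.837822 − 220.0370·0.667334·0.481887 = 128.977286
B₀ = V₀ − E₀ = 238.3999 − 128.977286 = 109.422614
spread = −(1/T)·ln(B₀/D) − r = −(1/5.3219)·ln(109.422614/220.0370) − 0.0760 = 0.05526480
in basis points: 0.05526480 × 10⁴ = 552.6480 bp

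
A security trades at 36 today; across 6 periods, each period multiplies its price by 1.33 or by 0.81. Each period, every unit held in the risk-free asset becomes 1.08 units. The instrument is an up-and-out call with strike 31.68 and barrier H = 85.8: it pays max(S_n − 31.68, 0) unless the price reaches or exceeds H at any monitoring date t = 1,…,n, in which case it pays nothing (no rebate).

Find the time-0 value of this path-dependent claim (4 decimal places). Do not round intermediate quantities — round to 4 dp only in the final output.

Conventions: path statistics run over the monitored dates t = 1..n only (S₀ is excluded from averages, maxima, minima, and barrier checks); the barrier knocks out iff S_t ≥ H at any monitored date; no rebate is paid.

price = 7.0839

With p* = (R−d)/(u−d) = 0.5192, sum probability × payoff across the paths and divide by R^6.
Enumerate all 2^6 = 64 price paths (U = up ×1.33, D = down ×0.81); each path with k up-moves has probability p*^k·(1−p*)^(6−k).
DDDDDD: M=29.1600, payoff=0.0000, prob=0.012349
UDDDDD: M=47.8800, payoff=0.0000, prob=0.013337
DUDDDD: M=38.7828, payoff=0.0000, prob=0.013337
UUDDDD: M=63.6804, payoff=0.0000, prob=0.014403
DDUDDD: M=31.4141, payoff=0.0000, prob=0.013337
UDUDDD: M=51.5811, payoff=0.0000, prob=0.014403
DUUDDD: M=51.5811, payoff=0.0000, prob=0.014403
UUUDDD: M=84.6949, payoff=13.3304, prob=0.015556
DDDUDD: M=29.1600, payoff=0.0000, prob=0.013337
UDDUDD: M=47.8800, payoff=0.0000, prob=0.014403
DUDUDD: M=41.7807, payoff=0.0000, prob=0.014403
UUDUDD: M=68.6029, payoff=13.3304, prob=0.015556
DDUUDD: M=41.7807, payoff=0.0000, prob=0.014403
UDUUDD: M=68.6029, payoff=13.3304, prob=0.015556
DUUUDD: M=68.6029, payoff=13.3304, prob=0.015556
UUUUDD: M=112.6443, payoff=0.0000, prob=0.016800
DDDDUD: M=29.1600, payoff=0.0000, prob=0.013337
UDDDUD: M=47.8800, payoff=0.0000, prob=0.014403
DUDDUD: M=38.7828, payoff=0.0000, prob=0.014403
UUDDUD: M=63.6804, payoff=13.3304, prob=0.015556
DDUDUD: M=33.8424, payoff=0.0000, prob=0.014403
UDUDUD: M=55.5683, payoff=13.3304, prob=0.015556
DUUDUD: M=55.5683, payoff=13.3304, prob=0.015556
UUUDUD: M=91.2419, payoff=0.0000, prob=0.016800
DDDUUD: M=33.8424, payoff=0.0000, prob=0.014403
UDDUUD: M=55.5683, payoff=13.3304, prob=0.015556
DUDUUD: M=55.5683, payoff=13.3304, prob=0.015556
UUDUUD: M=91.2419, payoff=0.0000, prob=0.016800
DDUUUD: M=55.5683, payoff=13.3304, prob=0.015556
UDUUUD: M=91.2419, payoff=0.0000, prob=0.016800
DUUUUD: M=91.2419, payoff=0.0000, prob=0.016800
UUUUUD: M=149.8169, payoff=0.0000, prob=0.018144
DDDDDU: M=29.1600, payoff=0.0000, prob=0.013337
UDDDDU: M=47.8800, payoff=0.0000, prob=0.014403
DUDDDU: M=38.7828, payoff=0.0000, prob=0.014403
UUDDDU: M=63.6804, payoff=13.3304, prob=0.015556
DDUDDU: M=31.4141, payoff=0.0000, prob=0.014403
UDUDDU: M=51.5811, payoff=13.3304, prob=0.015556
DUUDDU: M=51.5811, payoff=13.3304, prob=0.015556
UUUDDU: M=84.6949, payoff=42.2259, prob=0.016800
DDDUDU: M=29.1600, payoff=0.0000, prob=0.014403
UDDUDU: M=47.8800, payoff=13.3304, prob=0.015556
DUDUDU: M=45.0104, payoff=13.3304, prob=0.015556
UUDUDU: M=73.9059, payoff=42.2259, prob=0.016800
DDUUDU: M=45.0104, payoff=13.3304, prob=0.015556
UDUUDU: M=73.9059, payoff=42.2259, prob=0.016800
DUUUDU: M=73.9059, payoff=42.2259, prob=0.016800
UUUUDU: M=121.3517, payoff=0.0000, prob=0.018144
DDDDUU: M=29.1600, payoff=0.0000, prob=0.014403
UDDDUU: M=47.8800, payoff=13.3304, prob=0.015556
DUDDUU: M=45.0104, payoff=13.3304, prob=0.015556
UUDDUU: M=73.9059, payoff=42.2259, prob=0.016800
DDUDUU: M=45.0104, payoff=13.3304, prob=0.015556
UDUDUU: M=73.9059, payoff=42.2259, prob=0.016800
DUUDUU: M=73.9059, payoff=42.2259, prob=0.016800
UUUDUU: M=121.3517, payoff=0.0000, prob=0.018144
DDDUUU: M=45.0104, payoff=13.3304, prob=0.015556
UDDUUU: M=73.9059, payoff=42.2259, prob=0.016800
DUDUUU: M=73.9059, payoff=42.2259, prob=0.016800
UUDUUU: M=121.3517, payoff=0.0000, prob=0.018144
DDUUUU: M=73.9059, payoff=42.2259, prob=0.016800
UDUUUU: M=121.3517, payoff=0.0000, prob=0.018144
DUUUUU: M=121.3517, payoff=0.0000, prob=0.018144
UUUUUU: M=199.2564, payoff=0.0000, prob=0.019596
Price = Σ prob·payoff / R^6 = 11.241322 / 1.586874 = 7.0839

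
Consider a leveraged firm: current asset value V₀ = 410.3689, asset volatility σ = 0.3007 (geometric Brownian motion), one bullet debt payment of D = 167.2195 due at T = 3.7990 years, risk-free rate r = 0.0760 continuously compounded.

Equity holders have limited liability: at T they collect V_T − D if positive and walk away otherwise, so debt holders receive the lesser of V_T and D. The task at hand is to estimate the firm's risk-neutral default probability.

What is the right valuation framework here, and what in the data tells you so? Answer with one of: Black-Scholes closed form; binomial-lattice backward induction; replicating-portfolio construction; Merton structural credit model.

Key observation: the data describe a firm's assets (V₀ = 410.3689, GBM) and a single zero-coupon debt of face 167.2195, so credit quantities follow from equity-as-call in the structural model.

framework: Merton structural credit model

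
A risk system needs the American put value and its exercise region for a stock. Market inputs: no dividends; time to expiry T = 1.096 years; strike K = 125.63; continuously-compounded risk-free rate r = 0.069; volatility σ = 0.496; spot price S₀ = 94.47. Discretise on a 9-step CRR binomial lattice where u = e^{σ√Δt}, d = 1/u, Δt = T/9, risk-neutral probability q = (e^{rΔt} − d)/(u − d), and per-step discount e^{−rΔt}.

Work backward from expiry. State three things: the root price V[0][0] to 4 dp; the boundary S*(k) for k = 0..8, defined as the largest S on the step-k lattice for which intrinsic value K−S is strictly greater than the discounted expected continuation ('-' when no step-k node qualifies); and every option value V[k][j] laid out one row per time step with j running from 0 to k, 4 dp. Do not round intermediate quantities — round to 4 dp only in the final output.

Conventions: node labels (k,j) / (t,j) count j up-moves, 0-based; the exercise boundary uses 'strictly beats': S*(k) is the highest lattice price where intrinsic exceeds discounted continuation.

price = 37.1305
boundary = - - 66.8270 56.2058 66.8270 79.4553 66.8270 79.4553 94.4700
tree:
37.1305
47.3773 26.7295
58.8030 35.8843 17.3238
69.4242 46.7149 24.8317 9.5294
78.3573 58.8030 34.4959 14.8433 3.9650
85.8707 69.4242 46.1747 22.5041 6.8405 0.9330
92.1898 78.3573 58.8030 32.9678 11.6126 1.8132 0.0000
97.5047 85.8707 69.4242 46.1747 19.3008 3.5237 0.0000 0.0000
101.9748 92.1898 78.3573 58.8030 31.1600 6.8479 0.0000 0.0000 0.0000
105.7345 97.5047 85.8707 69.4242 46.1747 13.3080 0.0000 0.0000 0.0000 0.0000

params: Δt=0.12178 u=1.18897 d=0.84106 q=0.48109 e^(-rΔt)=0.99163
t_9 payoffs: 105.7345 97.5047 85.8707 69.4242 46.1747 13.3080 0.0000 0.0000 0.0000 0.0000
t_8: node(8,0) S=23.6552 payoff=101.9748 vs cont=100.9236 → 101.9748 [stop]  node(8,1) S=33.4402 payoff=92.1898 vs cont=91.1386 → 92.1898 [stop]  node(8,2) S=47.2727 payoff=78.3573 vs cont=77.3061 → 78.3573 [stop]  node(8,3) S=66.8270 payoff=58.8030 vs cont=57.7518 → 58.8030 [stop]  node(8,4) S=94.4700 payoff=31.1600 vs cont=30.1088 → 31.1600 [stop]  node(8,5) S=133.5475 payoff=0.0000 vs cont=6.8479 → 6.8479 [wait]  node(8,6) S=188.7894 payoff=0.0000 vs cont=0.0000 → 0.0000 [wait]  node(8,7) S=266.8822 payoff=0.0000 vs cont=0.0000 → 0.0000 [wait]  node(8,8) S=377.2780 payoff=0.0000 vs cont=0.0000 → 0.0000 [wait]  ⇒ S*(8)=94.4700
t_7: node(7,0) S=28.1253 payoff=97.5047 vs cont=96.4535 → 97.5047 [stop]  node(7,1) S=39.7593 payoff=85.8707 vs cont=84.8195 → 85.8707 [stop]  node(7,2) S=56.2058 payoff=69.4242 vs cont=68.3730 → 69.4242 [stop]  node(7,3) S=79.4553 payoff=46.1747 vs cont=45.1235 → 46.1747 [stop]  node(7,4) S=112.3220 payoff=13.3080 vs cont=19.3008 → 19.3008 [wait]  node(7,5) S=158.7840 payoff=0.0000 vs cont=3.5237 → 3.5237 [wait]  node(7,6) S=224.4650 payoff=0.0000 vs cont=0.0000 → 0.0000 [wait]  node(7,7) S=317.3149 payoff=0.0000 vs cont=0.0000 → 0.0000 [wait]  ⇒ S*(7)=79.4553
t_6: node(6,0) S=33.4402 payoff=92.1898 vs cont=91.1386 → 92.1898 [stop]  node(6,1) S=47.2727 payoff=78.3573 vs cont=77.3061 → 78.3573 [stop]  node(6,2) S=66.8270 payoff=58.8030 vs cont=57.7518 → 58.8030 [stop]  node(6,3) S=94.4700 payoff=31.1600 vs cont=32.9678 → 32.9678 [wait]  node(6,4) S=133.5475 payoff=0.0000 vs cont=11.6126 → 11.6126 [wait]  node(6,5) S=188.7894 payoff=0.0000 vs cont=1.8132 → 1.8132 [wait]  node(6,6) S=266.8822 payoff=0.0000 vs cont=0.0000 → 0.0000 [wait]  ⇒ S*(6)=66.8270
t_5: node(5,0) S=39.7593 payoff=85.8707 vs cont=84.8195 → 85.8707 [stop]  node(5,1) S=56.2058 payoff=69.4242 vs cont=68.3730 → 69.4242 [stop]  node(5,2) S=79.4553 payoff=46.1747 vs cont=45.9859 → 46.1747 [stop]  node(5,3) S=112.3220 payoff=13.3080 vs cont=22.5041 → 22.5041 [wait]  node(5,4) S=158.7840 payoff=0.0000 vs cont=6.8405 → 6.8405 [wait]  node(5,5) S=224.4650 payoff=0.0000 vs cont=0.9330 → 0.9330 [wait]  ⇒ S*(5)=79.4553
t_4: node(4,0) S=47.2727 payoff=78.3573 vs cont=77.3061 → 78.3573 [stop]  node(4,1) S=66.8270 payoff=58.8030 vs cont=57.7518 → 58.8030 [stop]  node(4,2) S=94.4700 payoff=31.1600 vs cont=34.4959 → 34.4959 [wait]  node(4,3) S=133.5475 payoff=0.0000 vs cont=14.8433 → 14.8433 [wait]  node(4,4) S=188.7894 payoff=0.0000 vs cont=3.9650 → 3.9650 [wait]  ⇒ S*(4)=66.8270
t_3: node(3,0) S=56.2058 payoff=69.4242 vs cont=68.3730 → 69.4242 [stop]  node(3,1) S=79.4553 payoff=46.1747 vs cont=46.7149 → 46.7149 [wait]  node(3,2) S=112.3220 payoff=13.3080 vs cont=24.8317 → 24.8317 [wait]  node(3,3) S=158.7840 payoff=0.0000 vs cont=9.5294 → 9.5294 [wait]  ⇒ S*(3)=56.2058
t_2: node(2,0) S=66.8270 payoff=58.8030 vs cont=58.0095 → 58.8030 [stop]  node(2,1) S=94.4700 payoff=31.1600 vs cont=35.8843 → 35.8843 [wait]  node(2,2) S=133.5475 payoff=0.0000 vs cont=17.3238 → 17.3238 [wait]  ⇒ S*(2)=66.8270
t_1: node(1,0) S=79.4553 payoff=46.1747 vs cont=47.3773 → 47.3773 [wait]  node(1,1) S=112.3220 payoff=13.3080 vs cont=26.7295 → 26.7295 [wait]  ⇒ S*(1)=-
t_0: node(0,0) S=94.4700 payoff=31.1600 vs cont=37.1305 → 37.1305 [wait]  ⇒ S*(0)=-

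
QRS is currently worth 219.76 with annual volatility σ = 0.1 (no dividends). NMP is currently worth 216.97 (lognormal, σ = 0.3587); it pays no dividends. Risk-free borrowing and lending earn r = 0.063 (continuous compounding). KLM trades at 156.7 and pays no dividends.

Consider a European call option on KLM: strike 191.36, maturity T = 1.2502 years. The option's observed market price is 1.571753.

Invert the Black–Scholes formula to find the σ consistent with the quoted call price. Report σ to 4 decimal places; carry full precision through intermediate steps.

At σ = 0.1059 the Black–Scholes value reproduces the quote:
σ√T = 0.1059·√1.2502 = 0.118409
d₁ = (ln(S/K) + (r+σ²/2)T) / (σ√T) = (ln(156.7/191.36) + (0.063+0.1059²/2)·1.2502) / 0.118409 = (-0.199823 + 0.085773) / 0.118409 = -0.963188
d₂ = d₁ − σ√T = -0.963188 − 0.118409 = -1.081597
e^{−rT} = 0.924259
N(d₁) = 0.167727,  N(d₂) = 0.139716
V = S·N(d₁) − K·e^{−rT}·N(d₂) = 26.282772 − 24.711019 = 1.571753 (matching the quote); vega is positive throughout, so no other σ reproduces this price

sigma = 0.1059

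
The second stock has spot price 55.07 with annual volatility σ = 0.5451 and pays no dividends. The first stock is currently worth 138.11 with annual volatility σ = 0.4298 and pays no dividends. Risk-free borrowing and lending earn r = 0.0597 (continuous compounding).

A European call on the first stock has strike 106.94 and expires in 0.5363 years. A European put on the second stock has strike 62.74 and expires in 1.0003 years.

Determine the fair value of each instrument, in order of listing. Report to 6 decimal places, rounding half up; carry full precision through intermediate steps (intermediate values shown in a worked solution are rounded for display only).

price(the first stock call K=106.94) = 38.193858
price(the second stock put K=62.74) = 14.380843

[the first stock call K=106.94]
σ√T = 0.4298·√0.5363 = 0.314753
d₁ = (ln(S/K) + (r+σ²/2)T) / (σ√T) = (ln(138.11/106.94) + (0.0597+0.4298²/2)·0.5363) / 0.314753 = (0.255783 + 0.081552) / 0.314753 = 1.071742
d₂ = d₁ − σ√T = 1.071742 − 0.314753 = 0.756989
e^{−rT} = 0.968490
N(d₁) = 0.858082,  N(d₂) = 0.775472
price = S·N(d₁) − K·e^{−rT}·N(d₂) = 118.509722 − 80.315864 = 38.193858
[the second stock put K=62.74]
σ√T = 0.5451·√1.0003 = 0.545182
d₁ = (ln(S/K) + (r+σ²/2)T) / (σ√T) = (ln(55.07/62.74) + (0.0597+0.5451²/2)·1.0003) / 0.545182 = (-0.130394 + 0.208329) / 0.545182 = 0.142953
d₂ = d₁ − σ√T = 0.142953 − 0.545182 = -0.402229
e^{−rT} = 0.942030
N(−d₁) = 0.443164,  N(−d₂) = 0.656242
price = K·e^{−rT}·N(−d₂) − S·N(−d₁) = 38.785865 − 24.405022 = 14.380843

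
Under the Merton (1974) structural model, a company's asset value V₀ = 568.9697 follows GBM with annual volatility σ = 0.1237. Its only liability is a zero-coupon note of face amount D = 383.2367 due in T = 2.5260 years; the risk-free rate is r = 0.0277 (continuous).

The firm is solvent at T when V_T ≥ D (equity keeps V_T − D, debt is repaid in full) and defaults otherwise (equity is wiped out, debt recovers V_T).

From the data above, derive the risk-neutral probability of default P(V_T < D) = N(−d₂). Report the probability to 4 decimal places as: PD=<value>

PD=0.0117

Equity is a call on the firm's assets struck at D = 383.2367:
d₁ = [ln(V₀/D) + (r + σ²/2)T] / (σ√T)
   = [ln(568.9697/383.2367) + (0.0277 + 0.5·0.1237²)·2.5260] / (0.1237·√2.5260)
   = [0.395174 + 0.089296] / 0.196601 = 2.464229
d₂ = d₁ − σ√T = 2.464229 − 0.196601 = 2.267628
risk-neutral PD = N(−d₂) = N(-2.267628) = 0.011676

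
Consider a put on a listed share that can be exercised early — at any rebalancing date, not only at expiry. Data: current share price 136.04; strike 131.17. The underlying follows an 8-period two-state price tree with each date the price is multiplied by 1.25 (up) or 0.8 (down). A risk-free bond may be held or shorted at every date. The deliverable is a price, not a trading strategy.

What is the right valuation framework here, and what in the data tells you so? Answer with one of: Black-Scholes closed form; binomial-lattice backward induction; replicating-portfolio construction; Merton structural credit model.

Key observation: the put (strike 131.17 on spot 136.04) is American-style on a 8-step discrete price model, so the early-exercise decision at every node requires stepwise backward valuation — a closed form cannot price the exercise right.

framework: binomial-lattice backward induction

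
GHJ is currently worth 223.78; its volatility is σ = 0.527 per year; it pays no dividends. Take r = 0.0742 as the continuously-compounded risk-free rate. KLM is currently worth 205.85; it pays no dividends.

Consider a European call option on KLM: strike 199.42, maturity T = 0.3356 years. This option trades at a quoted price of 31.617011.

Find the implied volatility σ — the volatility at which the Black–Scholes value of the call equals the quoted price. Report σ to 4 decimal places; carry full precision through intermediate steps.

sigma = 0.5548

At σ = 0.5548 the Black–Scholes value reproduces the quote:
σ√T = 0.5548·√0.3356 = 0.321401
d₁ = (ln(S/K) + (r+σ²/2)T) / (σ√T) = (ln(205.85/199.42) + (0.0742+0.5548²/2)·0.3356) / 0.321401 = (0.031735 + 0.076551) / 0.321401 = 0.336917
d₂ = d₁ − σ√T = 0.336917 − 0.321401 = 0.015516
e^{−rT} = 0.975406
N(d₁) = 0.631910,  N(d₂) = 0.506190
V = S·N(d₁) − K·e^{−rT}·N(d₂) = 130.078717 − 98.461706 = 31.617011 (matching the quote); vega is positive throughout, so no other σ reproduces this price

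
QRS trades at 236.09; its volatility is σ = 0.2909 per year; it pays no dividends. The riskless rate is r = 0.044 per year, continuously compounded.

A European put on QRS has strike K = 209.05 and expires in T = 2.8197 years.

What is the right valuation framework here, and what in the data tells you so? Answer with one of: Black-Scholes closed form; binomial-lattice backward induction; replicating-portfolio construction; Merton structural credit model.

framework: Black-Scholes closed form

Key observation: a European-exercise option on QRS struck at 209.05 — a GBM underlying with constant parameters — admits an analytic price: the data contain no early exercise, no discrete tree, no debt structure.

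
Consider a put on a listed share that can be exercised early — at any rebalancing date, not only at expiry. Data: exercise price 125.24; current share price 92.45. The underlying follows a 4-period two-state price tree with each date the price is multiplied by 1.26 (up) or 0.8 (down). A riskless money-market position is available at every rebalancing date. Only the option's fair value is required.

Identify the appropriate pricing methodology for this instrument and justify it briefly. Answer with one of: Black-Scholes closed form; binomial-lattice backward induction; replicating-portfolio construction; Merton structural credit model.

Key observation: an American put (K = 125.24, S₀ = 92.45) on a 4-date tree has no closed form — the optimal stopping decision is embedded and must be resolved recursively from expiry.

framework: binomial-lattice backward induction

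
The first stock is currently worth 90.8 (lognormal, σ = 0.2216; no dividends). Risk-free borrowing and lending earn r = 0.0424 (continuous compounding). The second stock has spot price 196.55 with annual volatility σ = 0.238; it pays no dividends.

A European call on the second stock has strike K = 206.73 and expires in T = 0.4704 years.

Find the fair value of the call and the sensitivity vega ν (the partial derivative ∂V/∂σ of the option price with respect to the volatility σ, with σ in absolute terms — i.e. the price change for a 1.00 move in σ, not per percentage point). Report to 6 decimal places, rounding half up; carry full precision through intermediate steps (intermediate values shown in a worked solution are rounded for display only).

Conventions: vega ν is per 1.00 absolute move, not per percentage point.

σ√T = 0.238·√0.4704 = 0.163234
d₁ = (ln(S/K) + (r+σ²/2)T) / (σ√T) = (ln(196.55/206.73) + (0.0424+0.238²/2)·0.4704) / 0.163234 = (-0.050497 + 0.033268) / 0.163234 = -0.105549
d₂ = d₁ − σ√T = -0.105549 − 0.163234 = -0.268783
e^{−rT} = 0.980253
N(d₁) = 0.457970,  N(d₂) = 0.394049
Call price V = S·N(d₁) − K·e^{−rT}·N(d₂) = 90.014057 − 79.852994 = 10.161062
φ(d₁) = (1/√(2π))·e^{−d₁²/2} = 0.396726
ν = S·φ(d₁)·√T = 53.480769

price = 10.161062
ν = 53.480769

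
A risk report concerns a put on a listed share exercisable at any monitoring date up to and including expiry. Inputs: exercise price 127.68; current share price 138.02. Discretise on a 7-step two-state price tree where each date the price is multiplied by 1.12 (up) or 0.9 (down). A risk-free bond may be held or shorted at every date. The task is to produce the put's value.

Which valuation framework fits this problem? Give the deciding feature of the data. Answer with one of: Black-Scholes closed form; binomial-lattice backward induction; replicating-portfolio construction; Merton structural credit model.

Key observation: the exercise right at every one of the 7 steps is what matters: each node needs max(127.68 − S, continuation), which only the stepwise tree valuation starting from spot 138.02 delivers.

framework: binomial-lattice backward induction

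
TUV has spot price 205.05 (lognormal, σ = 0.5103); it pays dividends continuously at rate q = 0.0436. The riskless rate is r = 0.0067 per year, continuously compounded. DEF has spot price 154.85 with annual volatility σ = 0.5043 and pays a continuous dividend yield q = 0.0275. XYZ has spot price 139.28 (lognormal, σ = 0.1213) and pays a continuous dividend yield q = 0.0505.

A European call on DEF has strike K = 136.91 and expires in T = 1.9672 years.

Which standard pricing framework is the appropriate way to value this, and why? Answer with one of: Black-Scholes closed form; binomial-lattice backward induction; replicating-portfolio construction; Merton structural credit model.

Key observation: the strike-136.91 call on DEF is European-exercise on a continuously-modelled lognormal underlying, so its value is a single closed-form evaluation.

framework: Black-Scholes closed form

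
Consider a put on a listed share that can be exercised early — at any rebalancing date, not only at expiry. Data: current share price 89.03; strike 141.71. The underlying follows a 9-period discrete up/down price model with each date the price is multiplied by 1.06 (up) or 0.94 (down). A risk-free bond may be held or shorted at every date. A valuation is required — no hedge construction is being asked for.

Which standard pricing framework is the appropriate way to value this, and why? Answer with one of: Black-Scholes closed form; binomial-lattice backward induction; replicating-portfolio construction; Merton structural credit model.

Key observation: the put (strike 141.71 on spot 89.03) is American-style on a 9-step discrete price model, so the early-exercise decision at every node requires stepwise backward valuation — a closed form cannot price the exercise right.

framework: binomial-lattice backward induction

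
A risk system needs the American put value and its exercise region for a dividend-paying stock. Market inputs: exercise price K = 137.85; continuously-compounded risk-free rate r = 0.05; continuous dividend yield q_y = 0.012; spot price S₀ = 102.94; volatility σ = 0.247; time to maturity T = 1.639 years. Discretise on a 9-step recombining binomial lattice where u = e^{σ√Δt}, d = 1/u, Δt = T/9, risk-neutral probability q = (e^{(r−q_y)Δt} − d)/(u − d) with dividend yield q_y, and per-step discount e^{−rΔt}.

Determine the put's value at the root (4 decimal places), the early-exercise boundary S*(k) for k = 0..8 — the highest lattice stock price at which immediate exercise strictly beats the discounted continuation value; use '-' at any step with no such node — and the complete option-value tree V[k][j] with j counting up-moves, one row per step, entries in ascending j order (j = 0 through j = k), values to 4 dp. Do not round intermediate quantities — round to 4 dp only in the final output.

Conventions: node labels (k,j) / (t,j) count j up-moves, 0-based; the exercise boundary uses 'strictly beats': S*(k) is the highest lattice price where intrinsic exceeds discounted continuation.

Δt=0.18211  u=1.11116  d=0.89996  q=0.50655  discount=0.99094
step 9 (expiry): payoffs max(K−S,0) = 97.9852 88.6298 77.0788 62.8170 45.2082 23.4670 0.0000 0.0000 0.0000 0.0000
step 8: (k=8,j=0): S=44.2962, K−S=93.5538, hold=92.4010 ⇒ V=93.5538 exercise | (k=8,j=1): S=54.6916, K−S=83.1584, hold=82.0283 ⇒ V=83.1584 exercise | (k=8,j=2): S=67.5267, K−S=70.3233, hold=69.2212 ⇒ V=70.3233 exercise | (k=8,j=3): S=83.3738, K−S=54.4762, hold=53.4087 ⇒ V=54.4762 exercise | (k=8,j=4): S=102.9400, K−S=34.9100, hold=33.8852 ⇒ V=34.9100 exercise | (k=8,j=5): S=127.0980, K−S=10.7520, hold=11.4748 ⇒ V=11.4748 continue | (k=8,j=6): S=156.9253, K−S=0.0000, hold=0.0000 ⇒ V=0.0000 continue | (k=8,j=7): S=193.7526, K−S=0.0000, hold=0.0000 ⇒ V=0.0000 continue | (k=8,j=8): S=239.2225, K−S=0.0000, hold=0.0000 ⇒ V=0.0000 continue  boundary S*=102.9400
step 7: (k=7,j=0): S=49.2202, K−S=88.6298, hold=87.4877 ⇒ V=88.6298 exercise | (k=7,j=1): S=60.7712, K−S=77.0788, hold=75.9619 ⇒ V=77.0788 exercise | (k=7,j=2): S=75.0330, K−S=62.8170, hold=61.7313 ⇒ V=62.8170 exercise | (k=7,j=3): S=92.6418, K−S=45.2082, hold=44.1609 ⇒ V=45.2082 exercise | (k=7,j=4): S=114.3830, K−S=23.4670, hold=22.8300 ⇒ V=23.4670 exercise | (k=7,j=5): S=141.2264, K−S=0.0000, hold=5.6109 ⇒ V=5.6109 continue | (k=7,j=6): S=174.3694, K−S=0.0000, hold=0.0000 ⇒ V=0.0000 continue | (k=7,j=7): S=215.2904, K−S=0.0000, hold=0.0000 ⇒ V=0.0000 continue  boundary S*=114.3830
step 6: (k=6,j=0): S=54.6916, K−S=83.1584, hold=82.0283 ⇒ V=83.1584 exercise | (k=6,j=1): S=67.5267, K−S=70.3233, hold=69.2212 ⇒ V=70.3233 exercise | (k=6,j=2): S=83.3738, K−S=54.4762, hold=53.4087 ⇒ V=54.4762 exercise | (k=6,j=3): S=102.9400, K−S=34.9100, hold=33.8852 ⇒ V=34.9100 exercise | (k=6,j=4): S=127.0980, K−S=10.7520, hold=14.2912 ⇒ V=14.2912 continue | (k=6,j=5): S=156.9253, K−S=0.0000, hold=2.7436 ⇒ V=2.7436 continue | (k=6,j=6): S=193.7526, K−S=0.0000, hold=0.0000 ⇒ V=0.0000 continue  boundary S*=102.9400
step 5: (k=5,j=0): S=60.7712, K−S=77.0788, hold=75.9619 ⇒ V=77.0788 exercise | (k=5,j=1): S=75.0330, K−S=62.8170, hold=61.7313 ⇒ V=62.8170 exercise | (k=5,j=2): S=92.6418, K−S=45.2082, hold=44.1609 ⇒ V=45.2082 exercise | (k=5,j=3): S=114.3830, K−S=23.4670, hold=24.2438 ⇒ V=24.2438 continue | (k=5,j=4): S=141.2264, K−S=0.0000, hold=8.3652 ⇒ V=8.3652 continue | (k=5,j=5): S=174.3694, K−S=0.0000, hold=1.3415 ⇒ V=1.3415 continue  boundary S*=92.6418
step 4: (k=4,j=0): S=67.5267, K−S=70.3233, hold=69.2212 ⇒ V=70.3233 exercise | (k=4,j=1): S=83.3738, K−S=54.4762, hold=53.4087 ⇒ V=54.4762 exercise | (k=4,j=2): S=102.9400, K−S=34.9100, hold=34.2751 ⇒ V=34.9100 exercise | (k=4,j=3): S=127.0980, K−S=10.7520, hold=16.0536 ⇒ V=16.0536 continue | (k=4,j=4): S=156.9253, K−S=0.0000, hold=4.7638 ⇒ V=4.7638 continue  boundary S*=102.9400
step 3: (k=3,j=0): S=75.0330, K−S=62.8170, hold=61.7313 ⇒ V=62.8170 exercise | (k=3,j=1): S=92.6418, K−S=45.2082, hold=44.1609 ⇒ V=45.2082 exercise | (k=3,j=2): S=114.3830, K−S=23.4670, hold=25.1284 ⇒ V=25.1284 continue | (k=3,j=3): S=141.2264, K−S=0.0000, hold=10.2410 ⇒ V=10.2410 continue  boundary S*=92.6418
step 2: (k=2,j=0): S=83.3738, K−S=54.4762, hold=53.4087 ⇒ V=54.4762 exercise | (k=2,j=1): S=102.9400, K−S=34.9100, hold=34.7192 ⇒ V=34.9100 exercise | (k=2,j=2): S=127.0980, K−S=10.7520, hold=17.4278 ⇒ V=17.4278 continue  boundary S*=102.9400
step 1: (k=1,j=0): S=92.6418, K−S=45.2082, hold=44.1609 ⇒ V=45.2082 exercise | (k=1,j=1): S=114.3830, K−S=23.4670, hold=25.8182 ⇒ V=25.8182 continue  boundary S*=92.6418
step 0: (k=0,j=0): S=102.9400, K−S=34.9100, hold=35.0654 ⇒ V=35.0654 continue  boundary S*=-

price = 35.0654
boundary = - 92.6418 102.9400 92.6418 102.9400 92.6418 102.9400 114.3830 102.9400
tree:
35.0654
45.2082 25.8182
54.4762 34.9100 17.4278
62.8170 45.2082 25.1284 10.2410
70.3233 54.4762 34.9100 16.0536 4.7638
77.0788 62.8170 45.2082 24.2438 8.3652 1.3415
83.1584 70.3233 54.4762 34.9100 14.2912 2.7436 0.0000
88.6298 77.0788 62.8170 45.2082 23.4670 5.6109 0.0000 0.0000
93.5538 83.1584 70.3233 54.4762 34.9100 11.4748 0.0000 0.0000 0.0000
97.9852 88.6298 77.0788 62.8170 45.2082 23.4670 0.0000 0.0000 0.0000 0.0000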